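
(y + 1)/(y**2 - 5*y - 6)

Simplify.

1/(y - 6)

Factor: y**2 - 5*y - 6 = (y - 6)*(y + 1)
Cancel the common factor (y + 1).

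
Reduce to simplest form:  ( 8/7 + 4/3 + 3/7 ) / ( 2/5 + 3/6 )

Numerator: 8/7 + 4/3 + 3/7 = 61/21
Denominator: 2/5 + 3/6 = 9/10
Divide: (61/21) · (10/9) = 610/189

610/189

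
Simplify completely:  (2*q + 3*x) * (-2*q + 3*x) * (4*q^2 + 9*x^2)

((3*x)+(2*q))((3*x)-(2*q)) = -4*q^2 + 9*x^2; continue pairing.

-16*q^4 + 81*x^4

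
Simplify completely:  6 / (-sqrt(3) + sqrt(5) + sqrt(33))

(-186*sqrt(5) - 36*sqrt(55) + 210*sqrt(3) + 150*sqrt(33))/565

Group as (sqrt(5) + sqrt(33)) - sqrt(3); multiply by (sqrt(5) + sqrt(33)) + sqrt(3), then rationalise the remaining surd.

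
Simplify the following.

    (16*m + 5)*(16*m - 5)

256*m^2 - 25

Product of conjugates: (P+Q)(P-Q) = P^2 - Q^2.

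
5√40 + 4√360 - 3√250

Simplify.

19*√10

5√40 = 10*√10; 4√360 = 24*√10; 3√250 = 15*√10
Combine: (10 + 24 - 15)·√10 = 19*√10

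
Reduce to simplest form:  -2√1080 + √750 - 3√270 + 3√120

2√1080 = 12*√30; √750 = 5*√30; 3√270 = 9*√30; 3√120 = 6*√30
Combine: (-12 + 5 - 9 + 6)·√30 = -10*√30

-10*√30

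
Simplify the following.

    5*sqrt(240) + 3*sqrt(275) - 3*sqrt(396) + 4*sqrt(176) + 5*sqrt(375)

13*sqrt(11) + 45*sqrt(15)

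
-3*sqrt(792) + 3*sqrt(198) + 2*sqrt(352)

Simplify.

-sqrt(22)

3*sqrt(792) = 18*sqrt(22); 3*sqrt(198) = 9*sqrt(22); 2*sqrt(352) = 8*sqrt(22)
Combine: (-18 + 9 + 8)·sqrt(22) = -sqrt(22)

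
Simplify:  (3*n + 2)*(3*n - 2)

9*n^2 - 4

(3*n)^2 - (2)^2 = 9*n^2 - 4.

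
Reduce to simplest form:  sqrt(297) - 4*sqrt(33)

sqrt(297) = 3*sqrt(33); 4*sqrt(33) = 4*sqrt(33)
Combine: (3 - 4)·sqrt(33) = -sqrt(33)

-sqrt(33)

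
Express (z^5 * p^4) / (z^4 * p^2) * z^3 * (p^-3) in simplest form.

z^4/p

Quotient: z^1 * p^2
Multiply by z^3 * (p^-3): add exponents.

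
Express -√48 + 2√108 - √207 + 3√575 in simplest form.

√48 = 4*√3; 2√108 = 12*√3; √207 = 3*√23; 3√575 = 15*√23

8*√3 + 12*√23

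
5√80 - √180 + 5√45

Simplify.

5√80 = 20*√5; √180 = 6*√5; 5√45 = 15*√5
Combine: (20 - 6 + 15)·√5 = 29*√5

29*√5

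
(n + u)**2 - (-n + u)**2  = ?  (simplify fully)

Binomially expand both and collect terms in u, n.

4*n*u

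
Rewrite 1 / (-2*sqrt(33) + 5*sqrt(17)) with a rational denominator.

(2*sqrt(33) + 5*sqrt(17))/293

Multiply numerator and denominator by 2*sqrt(33) + 5*sqrt(17).
Denominator becomes 293; numerator becomes 2*sqrt(33) + 5*sqrt(17).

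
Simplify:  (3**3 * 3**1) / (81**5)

3**(-16)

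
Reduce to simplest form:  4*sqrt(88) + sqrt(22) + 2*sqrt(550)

19*sqrt(22)

4*sqrt(88) = 8*sqrt(22); sqrt(22) = sqrt(22); 2*sqrt(550) = 10*sqrt(22)
Combine: (8 + 1 + 10)·sqrt(22) = 19*sqrt(22)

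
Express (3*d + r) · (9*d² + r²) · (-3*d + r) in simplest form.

-81*d⁴ + r⁴

Telescope via difference of squares: (r+(3*d))(r-(3*d)) = -9*d² + r², then repeat with the next factor.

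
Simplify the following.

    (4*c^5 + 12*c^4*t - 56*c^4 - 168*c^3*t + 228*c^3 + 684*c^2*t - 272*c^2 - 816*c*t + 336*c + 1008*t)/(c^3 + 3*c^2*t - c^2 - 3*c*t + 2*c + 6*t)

Factor: 4*c^5 + 12*c^4*t - 56*c^4 - 168*c^3*t + 228*c^3 + 684*c^2*t - 272*c^2 - 816*c*t + 336*c + 1008*t = 4*(c^2 - c + 2)*(c - 6)*(c - 7)*(c + 3*t);  c^3 + 3*c^2*t - c^2 - 3*c*t + 2*c + 6*t = (c^2 - c + 2)*(c + 3*t)
Cancel the common factors (c^2 - c + 2), (c + 3*t).

4*c^2 - 52*c + 168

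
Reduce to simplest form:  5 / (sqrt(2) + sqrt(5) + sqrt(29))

Group as (sqrt(2) + sqrt(5)) + sqrt(29); multiply by (sqrt(2) + sqrt(5)) - sqrt(29), then rationalise the remaining surd.

(-65*sqrt(5) - 80*sqrt(2) + 5*sqrt(290) + 55*sqrt(29))/222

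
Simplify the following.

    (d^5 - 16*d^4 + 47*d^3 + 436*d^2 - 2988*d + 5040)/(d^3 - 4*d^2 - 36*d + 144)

Factor: d^5 - 16*d^4 + 47*d^3 + 436*d^2 - 2988*d + 5040 = (d - 4)*(d - 5)*(d - 7)*(d - 6)*(d + 6);  d^3 - 4*d^2 - 36*d + 144 = (d - 4)*(d - 6)*(d + 6)
Cancel the common factors (d + 6), (d - 4), (d - 6).

d^2 - 12*d + 35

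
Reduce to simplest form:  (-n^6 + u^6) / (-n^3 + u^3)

-n^6 + u^6 factors as (-n + u)*(n + u)*(n^2 - n*u + u^2)*(n^2 + n*u + u^2).

n^3 + u^3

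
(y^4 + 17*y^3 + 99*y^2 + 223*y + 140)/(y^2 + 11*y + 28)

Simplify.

y^2 + 6*y + 5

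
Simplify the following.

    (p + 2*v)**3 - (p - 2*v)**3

Write as f(p,(2*v)) - f(p,-(2*v)) and expand.

12*p**2*v + 16*v**3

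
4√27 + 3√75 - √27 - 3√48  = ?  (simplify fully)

12*√3

4√27 = 12*√3; 3√75 = 15*√3; √27 = 3*√3; 3√48 = 12*√3
Combine: (12 + 15 - 3 - 12)·√3 = 12*√3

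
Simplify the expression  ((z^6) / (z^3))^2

Inside the bracket: z^3
Raise to the power 2: z^6

z^6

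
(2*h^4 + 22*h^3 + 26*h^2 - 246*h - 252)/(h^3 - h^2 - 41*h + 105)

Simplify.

Factor: 2*h^4 + 22*h^3 + 26*h^2 - 246*h - 252 = 2*(h - 3)*(h + 6)*(h + 1)*(h + 7);  h^3 - h^2 - 41*h + 105 = (h + 7)*(h - 5)*(h - 3)
Cancel the common factors (h - 3), (h + 7).

(2*h^2 + 14*h + 12)/(h - 5)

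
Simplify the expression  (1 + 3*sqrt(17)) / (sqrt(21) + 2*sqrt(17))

Multiply numerator and denominator by -sqrt(21) + 2*sqrt(17).
Denominator becomes 47; numerator becomes -3*sqrt(357) - sqrt(21) + 2*sqrt(17) + 102.

(-3*sqrt(357) - sqrt(21) + 2*sqrt(17) + 102)/47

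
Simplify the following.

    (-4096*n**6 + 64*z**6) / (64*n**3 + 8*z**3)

-64*n**3 + 8*z**3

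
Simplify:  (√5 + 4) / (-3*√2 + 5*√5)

(3*√10 + 12*√2 + 25 + 20*√5)/107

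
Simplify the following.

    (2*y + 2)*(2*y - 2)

4*y^2 - 4

Difference of squares with P = 2*y, Q = 2.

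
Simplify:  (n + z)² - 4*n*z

(n - z)²

Expand the square and combine the 4*n*z term.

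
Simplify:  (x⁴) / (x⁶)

x^(-2)

Quotient: (x^-2)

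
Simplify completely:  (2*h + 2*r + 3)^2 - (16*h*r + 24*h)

Expanding gives 4*h^2 - 8*h*r - 12*h + 4*r^2 + 12*r + 9, a perfect square.

(-2*h + 2*r + 3)^2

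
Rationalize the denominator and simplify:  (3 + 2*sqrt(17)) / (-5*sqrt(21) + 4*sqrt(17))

(-10*sqrt(357) - 136 - 15*sqrt(21) - 12*sqrt(17))/253

Multiply numerator and denominator by 4*sqrt(17) + 5*sqrt(21).
Denominator becomes -253; numerator becomes 12*sqrt(17) + 15*sqrt(21) + 136 + 10*sqrt(357).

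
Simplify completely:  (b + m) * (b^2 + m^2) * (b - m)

Telescope via difference of squares: (b+m)(b-m) = b^2 - m^2, then repeat with the next factor.

b^4 - m^4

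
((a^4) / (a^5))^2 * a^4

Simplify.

a^2

Inside the bracket: (a^-1)
Raise to the power 2: (a^-2)
Multiply by a^4: add exponents.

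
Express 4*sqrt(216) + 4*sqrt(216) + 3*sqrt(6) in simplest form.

51*sqrt(6)

4*sqrt(216) = 24*sqrt(6); 4*sqrt(216) = 24*sqrt(6); 3*sqrt(6) = 3*sqrt(6)
Combine: (24 + 24 + 3)·sqrt(6) = 51*sqrt(6)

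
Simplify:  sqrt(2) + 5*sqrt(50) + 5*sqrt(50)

51*sqrt(2)

sqrt(2) = sqrt(2); 5*sqrt(50) = 25*sqrt(2); 5*sqrt(50) = 25*sqrt(2)
Combine: (1 + 25 + 25)·sqrt(2) = 51*sqrt(2)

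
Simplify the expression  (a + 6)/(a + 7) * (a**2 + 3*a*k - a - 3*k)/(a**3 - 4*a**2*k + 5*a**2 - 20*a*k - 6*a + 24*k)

(a + 3*k)/(a**2 - 4*a*k + 7*a - 28*k)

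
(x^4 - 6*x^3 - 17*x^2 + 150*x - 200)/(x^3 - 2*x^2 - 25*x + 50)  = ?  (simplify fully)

x - 4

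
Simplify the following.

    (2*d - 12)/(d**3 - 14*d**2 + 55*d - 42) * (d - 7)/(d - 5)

2/(d**2 - 6*d + 5)

Factor: 2*d - 12 = 2*(d - 6);  d**3 - 14*d**2 + 55*d - 42 = (d - 7)*(d - 1)*(d - 6)
Cancel the common factors (d - 7), (d - 6).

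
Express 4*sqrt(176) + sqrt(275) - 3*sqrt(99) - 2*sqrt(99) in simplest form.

6*sqrt(11)

4*sqrt(176) = 16*sqrt(11); sqrt(275) = 5*sqrt(11); 3*sqrt(99) = 9*sqrt(11); 2*sqrt(99) = 6*sqrt(11)
Combine: (16 + 5 - 9 - 6)·sqrt(11) = 6*sqrt(11)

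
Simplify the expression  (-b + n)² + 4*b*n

After expansion: b² + 2*b*n + n² — a perfect-square trinomial.

(b + n)²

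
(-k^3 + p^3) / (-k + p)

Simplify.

Factor as (a-b)(a^2+ab+b^2) with a=p, b=k.

k^2 + k*p + p^2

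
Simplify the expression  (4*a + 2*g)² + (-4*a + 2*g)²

Write as f((2*g),(4*a)) + f((2*g),-(4*a)) and expand.

32*a² + 8*g²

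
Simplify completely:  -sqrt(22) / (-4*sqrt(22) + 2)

Multiply numerator and denominator by 2 + 4*sqrt(22).
Denominator becomes -348; numerator becomes -88 - 2*sqrt(22).

(sqrt(22) + 44)/174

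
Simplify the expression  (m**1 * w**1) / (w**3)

Quotient: m**1 * (w**-2)

m/w**2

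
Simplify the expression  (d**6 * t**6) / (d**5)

d*t**6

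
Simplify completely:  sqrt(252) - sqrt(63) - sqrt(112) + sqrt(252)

sqrt(252) = 6*sqrt(7); sqrt(63) = 3*sqrt(7); sqrt(112) = 4*sqrt(7); sqrt(252) = 6*sqrt(7)
Combine: (6 - 3 - 4 + 6)·sqrt(7) = 5*sqrt(7)

5*sqrt(7)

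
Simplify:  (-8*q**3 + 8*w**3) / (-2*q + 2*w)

(2*w)**3 - (2*q)**3 = (-2*q + 2*w)(4*q**2 + 4*q*w + 4*w**2).

4*q**2 + 4*q*w + 4*w**2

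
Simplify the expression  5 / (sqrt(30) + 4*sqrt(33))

Multiply numerator and denominator by -4*sqrt(33) + sqrt(30).
Denominator becomes -498; numerator becomes -20*sqrt(33) + 5*sqrt(30).

(-5*sqrt(30) + 20*sqrt(33))/498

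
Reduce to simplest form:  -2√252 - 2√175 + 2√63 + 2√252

-4*√7

2√252 = 12*√7; 2√175 = 10*√7; 2√63 = 6*√7; 2√252 = 12*√7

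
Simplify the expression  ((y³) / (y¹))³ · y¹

Inside the bracket: y²
Raise to the power 3: y⁶
Multiply by y¹: add exponents.

y⁷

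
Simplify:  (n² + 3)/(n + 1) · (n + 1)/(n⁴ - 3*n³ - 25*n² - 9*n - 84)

Factor: n⁴ - 3*n³ - 25*n² - 9*n - 84 = (n + 4)·(n² + 3)·(n - 7)
Cancel the common factors (n² + 3), (n + 1).

1/(n² - 3*n - 28)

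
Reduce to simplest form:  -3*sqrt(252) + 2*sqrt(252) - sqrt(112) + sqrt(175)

-5*sqrt(7)

3*sqrt(252) = 18*sqrt(7); 2*sqrt(252) = 12*sqrt(7); sqrt(112) = 4*sqrt(7); sqrt(175) = 5*sqrt(7)
Combine: (-18 + 12 - 4 + 5)·sqrt(7) = -5*sqrt(7)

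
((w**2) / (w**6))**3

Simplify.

w**(-12)

Inside the bracket: (w**-4)
Raise to the power 3: (w**-12)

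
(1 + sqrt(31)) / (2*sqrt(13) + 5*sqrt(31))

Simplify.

(-2*sqrt(403) - 2*sqrt(13) + 5*sqrt(31) + 155)/723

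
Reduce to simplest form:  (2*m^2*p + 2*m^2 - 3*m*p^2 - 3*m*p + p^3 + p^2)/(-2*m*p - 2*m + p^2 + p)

Factor: 2*m^2*p + 2*m^2 - 3*m*p^2 - 3*m*p + p^3 + p^2 = (-m + p)*(-2*m + p)*(p + 1);  -2*m*p - 2*m + p^2 + p = (-2*m + p)*(p + 1)
Cancel the common factors (-2*m + p), (p + 1).

-m + p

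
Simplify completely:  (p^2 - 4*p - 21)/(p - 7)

p + 3

Factor: p^2 - 4*p - 21 = (p + 3)*(p - 7)
Cancel the common factor (p - 7).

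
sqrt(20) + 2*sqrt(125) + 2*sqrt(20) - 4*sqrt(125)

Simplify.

-4*sqrt(5)

sqrt(20) = 2*sqrt(5); 2*sqrt(125) = 10*sqrt(5); 2*sqrt(20) = 4*sqrt(5); 4*sqrt(125) = 20*sqrt(5)
Combine: (2 + 10 + 4 - 20)·sqrt(5) = -4*sqrt(5)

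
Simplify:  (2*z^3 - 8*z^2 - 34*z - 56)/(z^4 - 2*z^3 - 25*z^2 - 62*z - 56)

Factor: 2*z^3 - 8*z^2 - 34*z - 56 = 2*(z - 7)*(z^2 + 3*z + 4);  z^4 - 2*z^3 - 25*z^2 - 62*z - 56 = (z^2 + 3*z + 4)*(z - 7)*(z + 2)
Cancel the common factors (z^2 + 3*z + 4), (z - 7).

2/(z + 2)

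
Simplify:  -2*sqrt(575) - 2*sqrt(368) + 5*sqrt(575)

7*sqrt(23)

2*sqrt(575) = 10*sqrt(23); 2*sqrt(368) = 8*sqrt(23); 5*sqrt(575) = 25*sqrt(23)
Combine: (-10 - 8 + 25)·sqrt(23) = 7*sqrt(23)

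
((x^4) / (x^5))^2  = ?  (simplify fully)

Inside the bracket: (x^-1)
Raise to the power 2: (x^-2)

x^(-2)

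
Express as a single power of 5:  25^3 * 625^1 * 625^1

5^14

25^3 = 5^6; 625^1 = 5^4; 625^1 = 5^4
Combine exponents: 5^14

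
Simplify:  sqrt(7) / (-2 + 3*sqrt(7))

Multiply numerator and denominator by -3*sqrt(7) - 2.
Denominator becomes -59; numerator becomes -21 - 2*sqrt(7).

(2*sqrt(7) + 21)/59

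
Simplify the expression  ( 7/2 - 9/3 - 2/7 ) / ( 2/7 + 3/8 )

12/37

Numerator: 7/2 - 9/3 - 2/7 = 3/14
Denominator: 2/7 + 3/8 = 37/56
Divide: (3/14) · (56/37) = 12/37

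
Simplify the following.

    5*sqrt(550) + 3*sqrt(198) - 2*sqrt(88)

30*sqrt(22)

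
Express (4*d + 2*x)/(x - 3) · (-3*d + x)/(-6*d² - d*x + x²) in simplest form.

2/(x - 3)

Factor: 4*d + 2*x = 2·(2*d + x);  -6*d² - d*x + x² = (-3*d + x)·(2*d + x)
Cancel the common factors (-3*d + x), (2*d + x).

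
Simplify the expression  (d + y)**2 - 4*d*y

After expansion: d**2 - 2*d*y + y**2 — a perfect-square trinomial.

(d - y)**2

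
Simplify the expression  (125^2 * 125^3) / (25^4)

5^7

125^2 = 5^6; 125^3 = 5^9; 25^4 = 5^8
Combine exponents: 5^7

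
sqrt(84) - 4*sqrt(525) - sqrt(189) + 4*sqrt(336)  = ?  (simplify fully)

-5*sqrt(21)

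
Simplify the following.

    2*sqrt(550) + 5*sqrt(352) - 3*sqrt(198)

2*sqrt(550) = 10*sqrt(22); 5*sqrt(352) = 20*sqrt(22); 3*sqrt(198) = 9*sqrt(22)
Combine: (10 + 20 - 9)·sqrt(22) = 21*sqrt(22)

21*sqrt(22)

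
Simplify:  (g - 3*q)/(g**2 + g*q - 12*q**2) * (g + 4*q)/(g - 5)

Factor: g**2 + g*q - 12*q**2 = (g - 3*q)*(g + 4*q)
Cancel the common factors (g - 3*q), (g + 4*q).

1/(g - 5)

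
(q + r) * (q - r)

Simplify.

q^2 - r^2

Telescope via difference of squares: (q+r)(q-r) = q^2 - r^2.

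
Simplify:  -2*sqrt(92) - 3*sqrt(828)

2*sqrt(92) = 4*sqrt(23); 3*sqrt(828) = 18*sqrt(23)
Combine: (-4 - 18)·sqrt(23) = -22*sqrt(23)

-22*sqrt(23)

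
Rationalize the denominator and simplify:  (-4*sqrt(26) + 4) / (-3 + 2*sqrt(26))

(-196 - 4*sqrt(26))/95

Multiply numerator and denominator by -2*sqrt(26) - 3.
Denominator becomes -95; numerator becomes 4*sqrt(26) + 196.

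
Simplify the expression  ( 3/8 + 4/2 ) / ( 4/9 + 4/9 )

Numerator: 3/8 + 4/2 = 19/8
Denominator: 4/9 + 4/9 = 8/9
Divide: (19/8) · (9/8) = 171/64

171/64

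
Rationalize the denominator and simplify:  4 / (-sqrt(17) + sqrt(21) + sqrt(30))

(-34*sqrt(17) + 8*sqrt(30) + 26*sqrt(21) + 6*sqrt(1190))/341

Group as (sqrt(21) + sqrt(30)) - sqrt(17); multiply by (sqrt(21) + sqrt(30)) + sqrt(17), then rationalise the remaining surd.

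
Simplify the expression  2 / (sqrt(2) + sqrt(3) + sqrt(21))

(-10*sqrt(3) - 11*sqrt(2) + 3*sqrt(14) + 8*sqrt(21))/58

Group as (sqrt(3) + sqrt(21)) + sqrt(2); multiply by (sqrt(3) + sqrt(21)) - sqrt(2), then rationalise the remaining surd.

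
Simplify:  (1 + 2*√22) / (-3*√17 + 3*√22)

(√17 + √22 + 2*√374 + 44)/15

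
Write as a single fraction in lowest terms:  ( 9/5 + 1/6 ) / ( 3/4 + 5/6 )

118/95

Numerator: 9/5 + 1/6 = 59/30
Denominator: 3/4 + 5/6 = 19/12
Divide: (59/30) · (12/19) = 118/95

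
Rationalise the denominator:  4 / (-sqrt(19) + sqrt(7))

(-sqrt(19) - sqrt(7))/3

Multiply numerator and denominator by sqrt(7) + sqrt(19).
Denominator becomes -12; numerator becomes 4*sqrt(7) + 4*sqrt(19).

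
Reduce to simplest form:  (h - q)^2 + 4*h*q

(h + q)^2

After expansion: h^2 + 2*h*q + q^2 — a perfect-square trinomial.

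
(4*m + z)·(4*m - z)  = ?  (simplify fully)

Product of conjugates: (P+Q)(P-Q) = P^2 - Q^2.

16*m² - z²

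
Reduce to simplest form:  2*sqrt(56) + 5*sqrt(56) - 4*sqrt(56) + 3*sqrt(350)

21*sqrt(14)

2*sqrt(56) = 4*sqrt(14); 5*sqrt(56) = 10*sqrt(14); 4*sqrt(56) = 8*sqrt(14); 3*sqrt(350) = 15*sqrt(14)
Combine: (4 + 10 - 8 + 15)·sqrt(14) = 21*sqrt(14)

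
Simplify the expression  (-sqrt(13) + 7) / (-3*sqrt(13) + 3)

(-sqrt(13) + 1)/6

Multiply numerator and denominator by 3 + 3*sqrt(13).
Denominator becomes -108; numerator becomes -18 + 18*sqrt(13).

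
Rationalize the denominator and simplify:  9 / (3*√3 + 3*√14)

(-3*√3 + 3*√14)/11

Multiply numerator and denominator by -3*√14 + 3*√3.
Denominator becomes -99; numerator becomes -27*√14 + 27*√3.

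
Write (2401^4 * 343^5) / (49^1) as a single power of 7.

7^29

2401^4 = 7^16; 343^5 = 7^15; 49^1 = 7^2
Combine exponents: 7^29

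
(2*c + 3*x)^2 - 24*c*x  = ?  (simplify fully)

After expansion: 4*c^2 - 12*c*x + 9*x^2 — a perfect-square trinomial.

(2*c - 3*x)^2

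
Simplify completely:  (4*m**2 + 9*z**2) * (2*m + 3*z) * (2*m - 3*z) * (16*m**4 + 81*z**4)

Telescope via difference of squares: ((2*m)+(3*z))((2*m)-(3*z)) = 4*m**2 - 9*z**2, then repeat with the next factor.

256*m**8 - 6561*z**8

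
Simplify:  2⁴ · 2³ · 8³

2^16

2⁴ = 2^4; 2³ = 2^3; 8³ = 2^9
Combine exponents: 2^16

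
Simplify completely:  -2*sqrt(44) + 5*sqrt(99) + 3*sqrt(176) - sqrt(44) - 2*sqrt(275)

2*sqrt(44) = 4*sqrt(11); 5*sqrt(99) = 15*sqrt(11); 3*sqrt(176) = 12*sqrt(11); sqrt(44) = 2*sqrt(11); 2*sqrt(275) = 10*sqrt(11)
Combine: (-4 + 15 + 12 - 2 - 10)·sqrt(11) = 11*sqrt(11)

11*sqrt(11)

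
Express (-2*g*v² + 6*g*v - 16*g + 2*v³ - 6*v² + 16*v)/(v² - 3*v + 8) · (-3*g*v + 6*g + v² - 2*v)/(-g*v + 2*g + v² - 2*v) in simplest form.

Factor: -2*g*v² + 6*g*v - 16*g + 2*v³ - 6*v² + 16*v = 2·(v² - 3*v + 8)·(-g + v);  -3*g*v + 6*g + v² - 2*v = (v - 2)·(-3*g + v);  -g*v + 2*g + v² - 2*v = (v - 2)·(-g + v)
Cancel the common factors (v² - 3*v + 8), (v - 2), (-g + v).

-6*g + 2*v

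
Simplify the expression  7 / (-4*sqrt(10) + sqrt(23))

(-28*sqrt(10) - 7*sqrt(23))/137

Multiply numerator and denominator by sqrt(23) + 4*sqrt(10).
Denominator becomes -137; numerator becomes 7*sqrt(23) + 28*sqrt(10).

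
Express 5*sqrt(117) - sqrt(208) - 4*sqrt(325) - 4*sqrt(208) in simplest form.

5*sqrt(117) = 15*sqrt(13); sqrt(208) = 4*sqrt(13); 4*sqrt(325) = 20*sqrt(13); 4*sqrt(208) = 16*sqrt(13)
Combine: (15 - 4 - 20 - 16)·sqrt(13) = -25*sqrt(13)

-25*sqrt(13)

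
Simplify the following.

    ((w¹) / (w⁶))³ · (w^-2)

Inside the bracket: (w^-5)
Raise to the power 3: (w^-15)
Multiply by (w^-2): add exponents.

w^(-17)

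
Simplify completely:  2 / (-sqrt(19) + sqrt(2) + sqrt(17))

(2*sqrt(17) + 17*sqrt(2) + sqrt(646))/34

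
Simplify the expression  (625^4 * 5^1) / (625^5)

625^4 = 5^16; 5^1 = 5^1; 625^5 = 5^20
Combine exponents: 5^(-3)

5^(-3)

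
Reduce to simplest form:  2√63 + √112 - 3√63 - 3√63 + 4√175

12*√7

2√63 = 6*√7; √112 = 4*√7; 3√63 = 9*√7; 3√63 = 9*√7; 4√175 = 20*√7
Combine: (6 + 4 - 9 - 9 + 20)·√7 = 12*√7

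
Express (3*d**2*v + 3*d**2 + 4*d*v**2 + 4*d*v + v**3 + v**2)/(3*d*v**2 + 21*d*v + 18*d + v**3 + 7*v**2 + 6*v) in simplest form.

Factor: 3*d**2*v + 3*d**2 + 4*d*v**2 + 4*d*v + v**3 + v**2 = (3*d + v)*(v + 1)*(d + v);  3*d*v**2 + 21*d*v + 18*d + v**3 + 7*v**2 + 6*v = (v + 1)*(3*d + v)*(v + 6)
Cancel the common factors (3*d + v), (v + 1).

(d + v)/(v + 6)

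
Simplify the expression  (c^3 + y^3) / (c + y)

Apply the sum-of-cubes factorisation and cancel (c + y).

c^2 - c*y + y^2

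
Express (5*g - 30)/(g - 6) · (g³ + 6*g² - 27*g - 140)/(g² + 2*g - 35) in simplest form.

Factor: 5*g - 30 = 5·(g - 6);  g³ + 6*g² - 27*g - 140 = (g - 5)·(g + 7)·(g + 4);  g² + 2*g - 35 = (g - 5)·(g + 7)
Cancel the common factors (g - 6), (g - 5), (g + 7).

5*g + 20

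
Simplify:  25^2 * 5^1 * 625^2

5^13

25^2 = 5^4; 5^1 = 5^1; 625^2 = 5^8
Combine exponents: 5^13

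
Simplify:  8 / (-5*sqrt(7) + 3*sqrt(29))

(20*sqrt(7) + 12*sqrt(29))/43

Multiply numerator and denominator by 5*sqrt(7) + 3*sqrt(29).
Denominator becomes 86; numerator becomes 40*sqrt(7) + 24*sqrt(29).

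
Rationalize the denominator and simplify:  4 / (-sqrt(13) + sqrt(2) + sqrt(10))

(4*sqrt(13) + 20*sqrt(10) + 84*sqrt(2) + 16*sqrt(65))/79

Group as (sqrt(2) + sqrt(10)) - sqrt(13); multiply by (sqrt(2) + sqrt(10)) + sqrt(13), then rationalise the remaining surd.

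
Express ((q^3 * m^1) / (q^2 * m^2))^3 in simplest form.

Inside the bracket: q^1 * (m^-1)
Raise to the power 3: q^3 * (m^-3)

q^3/m^3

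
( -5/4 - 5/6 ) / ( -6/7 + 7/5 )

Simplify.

Numerator: -5/4 - 5/6 = -25/12
Denominator: -6/7 + 7/5 = 19/35
Divide: (-25/12) · (35/19) = -875/228

-875/228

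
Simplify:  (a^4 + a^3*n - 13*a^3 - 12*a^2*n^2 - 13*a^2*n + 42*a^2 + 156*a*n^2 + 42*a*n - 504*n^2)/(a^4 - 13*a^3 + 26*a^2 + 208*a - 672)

(a^2 + a*n - 12*n^2)/(a^2 - 16)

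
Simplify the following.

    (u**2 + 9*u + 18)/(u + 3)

u + 6

Factor: u**2 + 9*u + 18 = (u + 6)*(u + 3)
Cancel the common factor (u + 3).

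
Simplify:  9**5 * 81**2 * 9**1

3**20

9**5 = 3**10; 81**2 = 3**8; 9**1 = 3**2
Combine exponents: 3**20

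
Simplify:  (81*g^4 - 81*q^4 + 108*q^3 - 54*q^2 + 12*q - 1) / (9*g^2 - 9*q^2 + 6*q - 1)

9*g^2 + 9*q^2 - 6*q + 1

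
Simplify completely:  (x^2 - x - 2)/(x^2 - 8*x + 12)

(x + 1)/(x - 6)

Factor: x^2 - x - 2 = (x - 2)*(x + 1);  x^2 - 8*x + 12 = (x - 6)*(x - 2)
Cancel the common factor (x - 2).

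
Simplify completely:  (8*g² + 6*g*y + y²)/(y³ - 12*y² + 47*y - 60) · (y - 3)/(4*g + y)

Factor: 8*g² + 6*g*y + y² = (2*g + y)·(4*g + y);  y³ - 12*y² + 47*y - 60 = (y - 3)·(y - 5)·(y - 4)
Cancel the common factors (y - 3), (4*g + y).

(2*g + y)/(y² - 9*y + 20)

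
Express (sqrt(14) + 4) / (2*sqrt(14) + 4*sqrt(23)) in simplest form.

Multiply numerator and denominator by -4*sqrt(23) + 2*sqrt(14).
Denominator becomes -312; numerator becomes -16*sqrt(23) - 4*sqrt(322) + 28 + 8*sqrt(14).

(-2*sqrt(14) - 7 + sqrt(322) + 4*sqrt(23))/78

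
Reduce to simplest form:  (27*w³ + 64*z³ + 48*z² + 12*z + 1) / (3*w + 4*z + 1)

(3*w)^3 + (4*z + 1)^3 = (3*w + 4*z + 1)(9*w² - 12*w*z - 3*w + 16*z² + 8*z + 1).

9*w² - 12*w*z - 3*w + 16*z² + 8*z + 1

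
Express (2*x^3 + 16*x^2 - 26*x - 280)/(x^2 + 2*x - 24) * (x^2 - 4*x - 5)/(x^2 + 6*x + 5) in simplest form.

Factor: 2*x^3 + 16*x^2 - 26*x - 280 = 2*(x + 7)*(x - 4)*(x + 5);  x^2 + 2*x - 24 = (x + 6)*(x - 4);  x^2 - 4*x - 5 = (x + 1)*(x - 5);  x^2 + 6*x + 5 = (x + 5)*(x + 1)
Cancel the common factors (x - 4), (x + 1), (x + 5).

(2*x^2 + 4*x - 70)/(x + 6)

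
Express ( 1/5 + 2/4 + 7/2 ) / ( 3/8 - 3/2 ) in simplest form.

-56/15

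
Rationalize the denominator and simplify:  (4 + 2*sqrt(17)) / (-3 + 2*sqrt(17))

Multiply numerator and denominator by -2*sqrt(17) - 3.
Denominator becomes -59; numerator becomes -80 - 14*sqrt(17).

(14*sqrt(17) + 80)/59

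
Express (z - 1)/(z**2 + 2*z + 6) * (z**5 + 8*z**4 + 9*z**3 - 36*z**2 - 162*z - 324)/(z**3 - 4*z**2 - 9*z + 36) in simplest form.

Factor: z**5 + 8*z**4 + 9*z**3 - 36*z**2 - 162*z - 324 = (z**2 + 2*z + 6)*(z + 6)*(z + 3)*(z - 3);  z**3 - 4*z**2 - 9*z + 36 = (z + 3)*(z - 3)*(z - 4)
Cancel the common factors (z**2 + 2*z + 6), (z + 3), (z - 3).

(z**2 + 5*z - 6)/(z - 4)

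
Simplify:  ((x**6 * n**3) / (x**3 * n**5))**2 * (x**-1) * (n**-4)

x**5/n**8

Inside the bracket: x**3 * (n**-2)
Raise to the power 2: x**6 * (n**-4)
Multiply by (x**-1) * (n**-4): add exponents.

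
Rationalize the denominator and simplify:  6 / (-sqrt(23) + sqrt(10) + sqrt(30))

Group as (sqrt(10) + sqrt(30)) - sqrt(23); multiply by (sqrt(10) + sqrt(30)) + sqrt(23), then rationalise the remaining surd.

(-102*sqrt(23) + 18*sqrt(30) + 258*sqrt(10) + 120*sqrt(69))/911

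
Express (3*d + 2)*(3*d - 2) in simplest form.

Product of conjugates: (P+Q)(P-Q) = P^2 - Q^2.

9*d^2 - 4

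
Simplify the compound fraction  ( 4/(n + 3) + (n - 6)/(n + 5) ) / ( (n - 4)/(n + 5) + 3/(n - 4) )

Numerator: 4/(n + 3) + (n - 6)/(n + 5) = (n^2 + n + 2)/(n^2 + 8*n + 15)
Denominator: (n - 4)/(n + 5) + 3/(n - 4) = (n^2 - 5*n + 31)/(n^2 + n - 20)
Divide: ((n^2 + n + 2)/(n^2 + 8*n + 15)) · ((n^2 + n - 20)/(n^2 - 5*n + 31)) = (n^3 - 3*n^2 - 2*n - 8)/(n^3 - 2*n^2 + 16*n + 93)

(n^3 - 3*n^2 - 2*n - 8)/(n^3 - 2*n^2 + 16*n + 93)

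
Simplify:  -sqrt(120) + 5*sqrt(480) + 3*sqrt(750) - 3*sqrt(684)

-18*sqrt(19) + 33*sqrt(30)

sqrt(120) = 2*sqrt(30); 5*sqrt(480) = 20*sqrt(30); 3*sqrt(750) = 15*sqrt(30); 3*sqrt(684) = 18*sqrt(19)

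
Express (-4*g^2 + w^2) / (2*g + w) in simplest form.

-2*g + w

-4*g^2 + w^2 factors as (-2*g + w)*(2*g + w).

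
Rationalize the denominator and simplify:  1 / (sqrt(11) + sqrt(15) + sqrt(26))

(-sqrt(4290) + 11*sqrt(15) + 15*sqrt(11))/330

Group as (sqrt(15) + sqrt(26)) + sqrt(11); multiply by (sqrt(15) + sqrt(26)) - sqrt(11), then rationalise the remaining surd.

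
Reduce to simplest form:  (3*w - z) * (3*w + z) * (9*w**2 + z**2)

((3*w)+z)((3*w)-z) = 9*w**2 - z**2; continue pairing.

81*w**4 - z**4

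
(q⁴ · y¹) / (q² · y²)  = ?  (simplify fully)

q²/y

Quotient: q² · (y^-1)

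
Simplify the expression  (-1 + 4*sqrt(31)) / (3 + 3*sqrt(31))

Multiply numerator and denominator by -3*sqrt(31) + 3.
Denominator becomes -270; numerator becomes -375 + 15*sqrt(31).

(-sqrt(31) + 25)/18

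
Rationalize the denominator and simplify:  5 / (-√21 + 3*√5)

Multiply numerator and denominator by √21 + 3*√5.
Denominator becomes 24; numerator becomes 5*√21 + 15*√5.

(5*√21 + 15*√5)/24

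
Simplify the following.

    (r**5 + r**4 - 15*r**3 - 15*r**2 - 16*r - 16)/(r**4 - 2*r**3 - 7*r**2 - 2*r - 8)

Factor: r**5 + r**4 - 15*r**3 - 15*r**2 - 16*r - 16 = (r**2 + 1)*(r - 4)*(r + 1)*(r + 4);  r**4 - 2*r**3 - 7*r**2 - 2*r - 8 = (r**2 + 1)*(r - 4)*(r + 2)
Cancel the common factors (r**2 + 1), (r - 4).

(r**2 + 5*r + 4)/(r + 2)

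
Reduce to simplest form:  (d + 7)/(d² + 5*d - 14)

Factor: d² + 5*d - 14 = (d + 7)·(d - 2)
Cancel the common factor (d + 7).

1/(d - 2)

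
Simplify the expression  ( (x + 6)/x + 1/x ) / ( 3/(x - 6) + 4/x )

(x^2 + x - 42)/(7*x - 24)

Numerator: (x + 6)/x + 1/x = (x + 7)/x
Denominator: 3/(x - 6) + 4/x = (7*x - 24)/(x^2 - 6*x)
Divide: ((x + 7)/x) · ((x^2 - 6*x)/(7*x - 24)) = (x^2 + x - 42)/(7*x - 24)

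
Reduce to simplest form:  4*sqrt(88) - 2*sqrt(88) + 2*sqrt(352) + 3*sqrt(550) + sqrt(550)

4*sqrt(88) = 8*sqrt(22); 2*sqrt(88) = 4*sqrt(22); 2*sqrt(352) = 8*sqrt(22); 3*sqrt(550) = 15*sqrt(22); sqrt(550) = 5*sqrt(22)
Combine: (8 - 4 + 8 + 15 + 5)·sqrt(22) = 32*sqrt(22)

32*sqrt(22)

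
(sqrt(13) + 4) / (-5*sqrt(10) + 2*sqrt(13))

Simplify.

Multiply numerator and denominator by 2*sqrt(13) + 5*sqrt(10).
Denominator becomes -198; numerator becomes 26 + 8*sqrt(13) + 5*sqrt(130) + 20*sqrt(10).

(-20*sqrt(10) - 5*sqrt(130) - 8*sqrt(13) - 26)/198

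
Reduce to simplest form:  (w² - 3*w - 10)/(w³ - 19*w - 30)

1/(w + 3)

Factor: w² - 3*w - 10 = (w + 2)·(w - 5);  w³ - 19*w - 30 = (w - 5)·(w + 2)·(w + 3)
Cancel the common factors (w + 2), (w - 5).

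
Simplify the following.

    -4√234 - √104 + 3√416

-2*√26

4√234 = 12*√26; √104 = 2*√26; 3√416 = 12*√26
Combine: (-12 - 2 + 12)·√26 = -2*√26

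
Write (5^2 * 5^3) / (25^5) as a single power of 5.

5^(-5)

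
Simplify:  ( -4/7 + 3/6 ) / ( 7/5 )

Numerator: -4/7 + 3/6 = -1/14
Denominator: 7/5 = 7/5
Divide: (-1/14) · (5/7) = -5/98

-5/98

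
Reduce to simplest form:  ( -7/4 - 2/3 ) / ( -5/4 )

Numerator: -7/4 - 2/3 = -29/12
Denominator: -5/4 = -5/4
Divide: (-29/12) · (-4/5) = 29/15

29/15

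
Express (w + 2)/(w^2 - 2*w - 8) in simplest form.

1/(w - 4)

Factor: w^2 - 2*w - 8 = (w - 4)*(w + 2)
Cancel the common factor (w + 2).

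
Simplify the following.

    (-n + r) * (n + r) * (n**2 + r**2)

-n**4 + r**4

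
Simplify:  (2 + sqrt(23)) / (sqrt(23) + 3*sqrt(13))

(-23 - 2*sqrt(23) + 6*sqrt(13) + 3*sqrt(299))/94

Multiply numerator and denominator by -3*sqrt(13) + sqrt(23).
Denominator becomes -94; numerator becomes -3*sqrt(299) - 6*sqrt(13) + 2*sqrt(23) + 23.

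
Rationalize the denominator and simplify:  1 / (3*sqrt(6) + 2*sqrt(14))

Multiply numerator and denominator by -3*sqrt(6) + 2*sqrt(14).
Denominator becomes 2; numerator becomes -3*sqrt(6) + 2*sqrt(14).

(-3*sqrt(6) + 2*sqrt(14))/2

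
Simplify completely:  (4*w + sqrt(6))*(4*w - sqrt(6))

16*w^2 - 6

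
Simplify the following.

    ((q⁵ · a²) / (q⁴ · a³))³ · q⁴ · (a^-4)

Inside the bracket: q¹ · (a^-1)
Raise to the power 3: q³ · (a^-3)
Multiply by q⁴ · (a^-4): add exponents.

q⁷/a⁷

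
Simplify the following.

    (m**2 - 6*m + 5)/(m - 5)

m - 1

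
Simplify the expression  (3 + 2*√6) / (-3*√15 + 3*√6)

Multiply numerator and denominator by 3*√6 + 3*√15.
Denominator becomes -81; numerator becomes 9*√6 + 9*√15 + 36 + 18*√10.

(-2*√10 - 4 - √15 - √6)/9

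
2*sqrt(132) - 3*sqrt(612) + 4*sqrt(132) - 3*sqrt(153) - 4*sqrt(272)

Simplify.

-43*sqrt(17) + 12*sqrt(33)

2*sqrt(132) = 4*sqrt(33); 3*sqrt(612) = 18*sqrt(17); 4*sqrt(132) = 8*sqrt(33); 3*sqrt(153) = 9*sqrt(17); 4*sqrt(272) = 16*sqrt(17)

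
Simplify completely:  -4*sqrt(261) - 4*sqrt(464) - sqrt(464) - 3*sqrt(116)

4*sqrt(261) = 12*sqrt(29); 4*sqrt(464) = 16*sqrt(29); sqrt(464) = 4*sqrt(29); 3*sqrt(116) = 6*sqrt(29)
Combine: (-12 - 16 - 4 - 6)·sqrt(29) = -38*sqrt(29)

-38*sqrt(29)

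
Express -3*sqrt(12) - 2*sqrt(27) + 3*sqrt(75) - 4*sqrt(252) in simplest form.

3*sqrt(12) = 6*sqrt(3); 2*sqrt(27) = 6*sqrt(3); 3*sqrt(75) = 15*sqrt(3); 4*sqrt(252) = 24*sqrt(7)

-24*sqrt(7) + 3*sqrt(3)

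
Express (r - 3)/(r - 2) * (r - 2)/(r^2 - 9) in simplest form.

1/(r + 3)

Factor: r^2 - 9 = (r - 3)*(r + 3)
Cancel the common factors (r - 2), (r - 3).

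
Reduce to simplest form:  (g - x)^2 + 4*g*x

Expanding gives g^2 + 2*g*x + x^2, a perfect square.

(g + x)^2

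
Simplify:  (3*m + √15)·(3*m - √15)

9*m² - 15

Product of conjugates: (P+Q)(P-Q) = P^2 - Q^2.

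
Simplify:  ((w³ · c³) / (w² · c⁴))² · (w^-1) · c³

Inside the bracket: w¹ · (c^-1)
Raise to the power 2: w² · (c^-2)
Multiply by (w^-1) · c³: add exponents.

c*w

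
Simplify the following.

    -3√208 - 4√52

3√208 = 12*√13; 4√52 = 8*√13
Combine: (-12 - 8)·√13 = -20*√13

-20*√13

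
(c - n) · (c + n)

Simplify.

(c+n)(c-n) = c² - n².

c² - n²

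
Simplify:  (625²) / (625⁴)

625² = 5^8; 625⁴ = 5^16
Combine exponents: 5^(-8)

5^(-8)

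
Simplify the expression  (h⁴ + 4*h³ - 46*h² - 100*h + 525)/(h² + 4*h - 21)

Factor: h⁴ + 4*h³ - 46*h² - 100*h + 525 = (h - 5)·(h + 5)·(h - 3)·(h + 7);  h² + 4*h - 21 = (h - 3)·(h + 7)
Cancel the common factors (h - 3), (h + 7).

h² - 25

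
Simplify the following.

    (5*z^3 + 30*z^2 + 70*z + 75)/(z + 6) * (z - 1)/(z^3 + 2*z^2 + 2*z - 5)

(5*z + 15)/(z + 6)

Factor: 5*z^3 + 30*z^2 + 70*z + 75 = 5*(z + 3)*(z^2 + 3*z + 5);  z^3 + 2*z^2 + 2*z - 5 = (z^2 + 3*z + 5)*(z - 1)
Cancel the common factors (z^2 + 3*z + 5), (z - 1).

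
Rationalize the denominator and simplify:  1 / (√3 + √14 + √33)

(-11*√14 - 22*√3 + 3*√154 + 8*√33)/44

Group as (√3 + √14) + √33; multiply by (√3 + √14) - √33, then rationalise the remaining surd.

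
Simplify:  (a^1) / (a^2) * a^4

a^3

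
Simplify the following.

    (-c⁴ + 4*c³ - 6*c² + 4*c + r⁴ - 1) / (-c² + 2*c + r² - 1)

c² - 2*c + r² + 1

Difference of fourth powers: factor out (r² - (c - 1)²).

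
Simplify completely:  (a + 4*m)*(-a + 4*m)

(4*m)**2 - (a)**2 = -a**2 + 16*m**2.

-a**2 + 16*m**2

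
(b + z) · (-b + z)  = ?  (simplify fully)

Telescope via difference of squares: (z+b)(z-b) = -b² + z².

-b² + z²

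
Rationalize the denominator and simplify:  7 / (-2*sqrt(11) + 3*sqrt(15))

(2*sqrt(11) + 3*sqrt(15))/13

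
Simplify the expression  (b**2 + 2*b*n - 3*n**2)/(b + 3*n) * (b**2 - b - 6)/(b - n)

b**2 - b - 6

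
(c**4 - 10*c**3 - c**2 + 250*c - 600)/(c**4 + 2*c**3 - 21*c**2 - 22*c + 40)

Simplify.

(c**2 - 11*c + 30)/(c**2 + c - 2)

Factor: c**4 - 10*c**3 - c**2 + 250*c - 600 = (c - 5)*(c - 6)*(c + 5)*(c - 4);  c**4 + 2*c**3 - 21*c**2 - 22*c + 40 = (c + 2)*(c - 4)*(c + 5)*(c - 1)
Cancel the common factors (c - 4), (c + 5).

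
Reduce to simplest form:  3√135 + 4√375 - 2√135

23*√15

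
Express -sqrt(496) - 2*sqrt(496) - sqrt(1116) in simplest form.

-18*sqrt(31)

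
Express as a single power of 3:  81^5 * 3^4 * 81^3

3^36

81^5 = 3^20; 3^4 = 3^4; 81^3 = 3^12
Combine exponents: 3^36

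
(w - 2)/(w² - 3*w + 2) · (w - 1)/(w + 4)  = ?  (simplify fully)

1/(w + 4)

Factor: w² - 3*w + 2 = (w - 1)·(w - 2)
Cancel the common factors (w - 2), (w - 1).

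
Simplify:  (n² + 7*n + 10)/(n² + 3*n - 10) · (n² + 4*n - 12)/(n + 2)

Factor: n² + 7*n + 10 = (n + 5)·(n + 2);  n² + 3*n - 10 = (n - 2)·(n + 5);  n² + 4*n - 12 = (n + 6)·(n - 2)
Cancel the common factors (n - 2), (n + 5), (n + 2).

n + 6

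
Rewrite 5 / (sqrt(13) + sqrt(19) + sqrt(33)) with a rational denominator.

(-10*sqrt(8151) - 5*sqrt(33) + 135*sqrt(19) + 195*sqrt(13))/987

Group as (sqrt(13) + sqrt(33)) + sqrt(19); multiply by (sqrt(13) + sqrt(33)) - sqrt(19), then rationalise the remaining surd.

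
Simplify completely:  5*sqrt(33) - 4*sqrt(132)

-3*sqrt(33)

5*sqrt(33) = 5*sqrt(33); 4*sqrt(132) = 8*sqrt(33)
Combine: (5 - 8)·sqrt(33) = -3*sqrt(33)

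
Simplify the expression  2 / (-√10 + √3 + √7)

(3*√7 + 7*√3 + √210)/21

Group as (√3 + √7) - √10; multiply by (√3 + √7) + √10, then rationalise the remaining surd.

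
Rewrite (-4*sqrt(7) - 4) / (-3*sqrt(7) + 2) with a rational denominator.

(20*sqrt(7) + 92)/59

Multiply numerator and denominator by 2 + 3*sqrt(7).
Denominator becomes -59; numerator becomes -92 - 20*sqrt(7).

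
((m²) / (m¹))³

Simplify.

Inside the bracket: m¹
Raise to the power 3: m³

m³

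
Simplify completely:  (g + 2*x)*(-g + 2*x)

-g^2 + 4*x^2

Difference of squares with P = 2*x, Q = g.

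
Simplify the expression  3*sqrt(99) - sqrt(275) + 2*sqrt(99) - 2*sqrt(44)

3*sqrt(99) = 9*sqrt(11); sqrt(275) = 5*sqrt(11); 2*sqrt(99) = 6*sqrt(11); 2*sqrt(44) = 4*sqrt(11)
Combine: (9 - 5 + 6 - 4)·sqrt(11) = 6*sqrt(11)

6*sqrt(11)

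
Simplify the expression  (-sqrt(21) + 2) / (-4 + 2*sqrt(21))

-1/2

Multiply numerator and denominator by -2*sqrt(21) - 4.
Denominator becomes -68; numerator becomes 34.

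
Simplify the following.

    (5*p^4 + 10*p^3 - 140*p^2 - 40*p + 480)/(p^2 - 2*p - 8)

5*p^2 + 20*p - 60

Factor: 5*p^4 + 10*p^3 - 140*p^2 - 40*p + 480 = 5*(p - 4)*(p + 2)*(p + 6)*(p - 2);  p^2 - 2*p - 8 = (p - 4)*(p + 2)
Cancel the common factors (p - 4), (p + 2).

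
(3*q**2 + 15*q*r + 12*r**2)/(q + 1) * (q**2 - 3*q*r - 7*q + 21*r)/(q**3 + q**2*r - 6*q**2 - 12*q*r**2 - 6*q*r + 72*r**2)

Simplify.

(3*q**2 + 3*q*r - 21*q - 21*r)/(q**2 - 5*q - 6)

Factor: 3*q**2 + 15*q*r + 12*r**2 = 3*(q + r)*(q + 4*r);  q**2 - 3*q*r - 7*q + 21*r = (q - 7)*(q - 3*r);  q**3 + q**2*r - 6*q**2 - 12*q*r**2 - 6*q*r + 72*r**2 = (q - 3*r)*(q + 4*r)*(q - 6)
Cancel the common factors (q + 4*r), (q - 3*r).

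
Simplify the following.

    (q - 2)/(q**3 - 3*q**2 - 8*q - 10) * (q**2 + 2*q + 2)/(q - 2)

Factor: q**3 - 3*q**2 - 8*q - 10 = (q**2 + 2*q + 2)*(q - 5)
Cancel the common factors (q**2 + 2*q + 2), (q - 2).

1/(q - 5)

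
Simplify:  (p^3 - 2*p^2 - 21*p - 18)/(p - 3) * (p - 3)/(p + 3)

Factor: p^3 - 2*p^2 - 21*p - 18 = (p + 3)*(p + 1)*(p - 6)
Cancel the common factors (p - 3), (p + 3).

p^2 - 5*p - 6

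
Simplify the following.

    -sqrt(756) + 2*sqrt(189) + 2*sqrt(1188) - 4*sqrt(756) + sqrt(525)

-19*sqrt(21) + 12*sqrt(33)

sqrt(756) = 6*sqrt(21); 2*sqrt(189) = 6*sqrt(21); 2*sqrt(1188) = 12*sqrt(33); 4*sqrt(756) = 24*sqrt(21); sqrt(525) = 5*sqrt(21)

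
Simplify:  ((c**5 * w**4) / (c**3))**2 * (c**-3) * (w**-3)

c*w**5

Inside the bracket: c**2 * w**4
Raise to the power 2: c**4 * w**8
Multiply by (c**-3) * (w**-3): add exponents.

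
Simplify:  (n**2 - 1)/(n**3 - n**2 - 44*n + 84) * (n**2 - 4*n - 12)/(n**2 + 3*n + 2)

(n - 1)/(n**2 + 5*n - 14)

Factor: n**2 - 1 = (n + 1)*(n - 1);  n**3 - n**2 - 44*n + 84 = (n - 2)*(n - 6)*(n + 7);  n**2 - 4*n - 12 = (n - 6)*(n + 2);  n**2 + 3*n + 2 = (n + 1)*(n + 2)
Cancel the common factors (n - 6), (n + 2), (n + 1).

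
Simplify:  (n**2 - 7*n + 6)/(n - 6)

n - 1

Factor: n**2 - 7*n + 6 = (n - 6)*(n - 1)
Cancel the common factor (n - 6).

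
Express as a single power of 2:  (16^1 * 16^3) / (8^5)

2^1

16^1 = 2^4; 16^3 = 2^12; 8^5 = 2^15
Combine exponents: 2^1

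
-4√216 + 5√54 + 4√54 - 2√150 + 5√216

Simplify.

23*√6

4√216 = 24*√6; 5√54 = 15*√6; 4√54 = 12*√6; 2√150 = 10*√6; 5√216 = 30*√6
Combine: (-24 + 15 + 12 - 10 + 30)·√6 = 23*√6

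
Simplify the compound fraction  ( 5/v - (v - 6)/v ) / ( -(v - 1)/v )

(v - 11)/(v - 1)

Numerator: 5/v - (v - 6)/v = (-v + 11)/v
Denominator: -(v - 1)/v = (-v + 1)/v
Divide: ((-v + 11)/v) · (v/(-v + 1)) = (v - 11)/(v - 1)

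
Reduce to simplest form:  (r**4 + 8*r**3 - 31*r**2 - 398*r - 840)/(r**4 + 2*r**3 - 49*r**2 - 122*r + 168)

(r + 5)/(r - 1)

Factor: r**4 + 8*r**3 - 31*r**2 - 398*r - 840 = (r + 4)*(r - 7)*(r + 6)*(r + 5);  r**4 + 2*r**3 - 49*r**2 - 122*r + 168 = (r + 6)*(r + 4)*(r - 7)*(r - 1)
Cancel the common factors (r - 7), (r + 4), (r + 6).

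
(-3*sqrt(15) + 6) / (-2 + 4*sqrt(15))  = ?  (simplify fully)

Multiply numerator and denominator by -4*sqrt(15) - 2.
Denominator becomes -236; numerator becomes -18*sqrt(15) + 168.

(-84 + 9*sqrt(15))/118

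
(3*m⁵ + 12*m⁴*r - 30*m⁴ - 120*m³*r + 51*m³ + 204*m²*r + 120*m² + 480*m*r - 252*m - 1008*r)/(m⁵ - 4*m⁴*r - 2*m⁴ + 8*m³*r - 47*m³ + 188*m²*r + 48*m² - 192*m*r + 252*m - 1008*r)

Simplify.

(-3*m² - 12*m*r + 6*m + 24*r)/(-m² + 4*m*r - 6*m + 24*r)

Factor: 3*m⁵ + 12*m⁴*r - 30*m⁴ - 120*m³*r + 51*m³ + 204*m²*r + 120*m² + 480*m*r - 252*m - 1008*r = 3·(m + 2)·(m - 2)·(m + 4*r)·(m - 3)·(m - 7);  m⁵ - 4*m⁴*r - 2*m⁴ + 8*m³*r - 47*m³ + 188*m²*r + 48*m² - 192*m*r + 252*m - 1008*r = (m + 2)·(m - 3)·(m + 6)·(m - 7)·(m - 4*r)
Cancel the common factors (m - 3), (m + 2), (m - 7).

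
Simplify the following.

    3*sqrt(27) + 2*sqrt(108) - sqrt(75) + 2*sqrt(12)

20*sqrt(3)

3*sqrt(27) = 9*sqrt(3); 2*sqrt(108) = 12*sqrt(3); sqrt(75) = 5*sqrt(3); 2*sqrt(12) = 4*sqrt(3)
Combine: (9 + 12 - 5 + 4)·sqrt(3) = 20*sqrt(3)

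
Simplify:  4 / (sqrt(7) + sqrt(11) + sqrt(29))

Group as (sqrt(7) + sqrt(11)) + sqrt(29); multiply by (sqrt(7) + sqrt(11)) - sqrt(29), then rationalise the remaining surd.

(-8*sqrt(2233) - 44*sqrt(29) + 100*sqrt(11) + 132*sqrt(7))/187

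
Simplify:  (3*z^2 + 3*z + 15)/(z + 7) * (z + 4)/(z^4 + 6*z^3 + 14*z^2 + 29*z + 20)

Factor: 3*z^2 + 3*z + 15 = 3*(z^2 + z + 5);  z^4 + 6*z^3 + 14*z^2 + 29*z + 20 = (z + 1)*(z + 4)*(z^2 + z + 5)
Cancel the common factors (z^2 + z + 5), (z + 4).

3/(z^2 + 8*z + 7)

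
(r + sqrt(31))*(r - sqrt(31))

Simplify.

Product of conjugates: (P+Q)(P-Q) = P^2 - Q^2.

r^2 - 31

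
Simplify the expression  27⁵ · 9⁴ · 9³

27⁵ = 3^15; 9⁴ = 3^8; 9³ = 3^6
Combine exponents: 3^29

3^29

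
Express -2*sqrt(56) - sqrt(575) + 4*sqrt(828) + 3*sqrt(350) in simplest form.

11*sqrt(14) + 19*sqrt(23)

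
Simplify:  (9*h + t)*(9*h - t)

81*h^2 - t^2

Difference of squares with P = 9*h, Q = t.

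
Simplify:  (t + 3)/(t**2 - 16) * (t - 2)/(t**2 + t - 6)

Factor: t**2 - 16 = (t + 4)*(t - 4);  t**2 + t - 6 = (t + 3)*(t - 2)
Cancel the common factors (t + 3), (t - 2).

1/(t**2 - 16)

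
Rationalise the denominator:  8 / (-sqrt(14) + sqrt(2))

(-2*sqrt(14) - 2*sqrt(2))/3

Multiply numerator and denominator by sqrt(2) + sqrt(14).
Denominator becomes -12; numerator becomes 8*sqrt(2) + 8*sqrt(14).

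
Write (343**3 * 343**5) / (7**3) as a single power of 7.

7**21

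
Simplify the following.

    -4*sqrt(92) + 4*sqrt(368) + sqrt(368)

12*sqrt(23)

4*sqrt(92) = 8*sqrt(23); 4*sqrt(368) = 16*sqrt(23); sqrt(368) = 4*sqrt(23)
Combine: (-8 + 16 + 4)·sqrt(23) = 12*sqrt(23)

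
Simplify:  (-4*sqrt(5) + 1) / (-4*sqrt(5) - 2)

(-6*sqrt(5) + 41)/38

Multiply numerator and denominator by -2 + 4*sqrt(5).
Denominator becomes -76; numerator becomes -82 + 12*sqrt(5).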